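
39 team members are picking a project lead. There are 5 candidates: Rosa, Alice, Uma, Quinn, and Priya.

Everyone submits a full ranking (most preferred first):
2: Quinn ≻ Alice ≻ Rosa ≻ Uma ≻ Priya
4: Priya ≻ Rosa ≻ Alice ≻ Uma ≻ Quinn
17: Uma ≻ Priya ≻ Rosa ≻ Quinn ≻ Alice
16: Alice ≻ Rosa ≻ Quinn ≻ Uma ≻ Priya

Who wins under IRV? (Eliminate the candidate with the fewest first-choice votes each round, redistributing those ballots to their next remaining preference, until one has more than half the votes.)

Round 1: Rosa 0, Alice 16, Uma 17, Quinn 2, Priya 4. Rosa eliminated.
Round 2: Alice 16, Uma 17, Quinn 2, Priya 4. Quinn eliminated.
Round 3: Alice 18, Uma 17, Priya 4. Priya eliminated.
Round 4: Alice 22, Uma 17. Alice has a majority (≥20).

Alice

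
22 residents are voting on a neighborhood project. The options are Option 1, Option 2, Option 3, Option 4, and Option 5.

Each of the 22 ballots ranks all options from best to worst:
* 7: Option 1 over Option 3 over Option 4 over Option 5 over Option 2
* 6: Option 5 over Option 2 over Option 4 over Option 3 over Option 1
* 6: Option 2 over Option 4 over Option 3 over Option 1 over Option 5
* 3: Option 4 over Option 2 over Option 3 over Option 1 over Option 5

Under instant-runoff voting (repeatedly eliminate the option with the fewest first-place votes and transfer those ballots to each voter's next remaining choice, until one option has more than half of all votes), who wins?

Option 2

Round 1: Option 1 7, Option 2 6, Option 3 0, Option 4 3, Option 5 6. Option 3 eliminated.
Round 2: Option 1 7, Option 2 6, Option 4 3, Option 5 6. Option 4 eliminated.
Round 3: Option 1 7, Option 2 9, Option 5 6. Option 5 eliminated.
Round 4: Option 1 7, Option 2 15. Option 2 has a majority (≥12).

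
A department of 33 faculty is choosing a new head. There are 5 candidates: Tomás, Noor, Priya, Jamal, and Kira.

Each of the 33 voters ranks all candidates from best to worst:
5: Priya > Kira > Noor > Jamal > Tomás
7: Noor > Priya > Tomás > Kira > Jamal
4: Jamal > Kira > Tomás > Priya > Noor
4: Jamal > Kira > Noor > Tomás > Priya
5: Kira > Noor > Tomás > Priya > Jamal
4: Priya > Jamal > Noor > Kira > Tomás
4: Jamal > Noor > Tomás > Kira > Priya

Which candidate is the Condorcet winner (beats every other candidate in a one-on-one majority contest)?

Kira vs Tomás: 22–11
Kira vs Noor: 18–15
Kira vs Priya: 17–16
Kira vs Jamal: 17–16
Kira beats every other candidate.

Kira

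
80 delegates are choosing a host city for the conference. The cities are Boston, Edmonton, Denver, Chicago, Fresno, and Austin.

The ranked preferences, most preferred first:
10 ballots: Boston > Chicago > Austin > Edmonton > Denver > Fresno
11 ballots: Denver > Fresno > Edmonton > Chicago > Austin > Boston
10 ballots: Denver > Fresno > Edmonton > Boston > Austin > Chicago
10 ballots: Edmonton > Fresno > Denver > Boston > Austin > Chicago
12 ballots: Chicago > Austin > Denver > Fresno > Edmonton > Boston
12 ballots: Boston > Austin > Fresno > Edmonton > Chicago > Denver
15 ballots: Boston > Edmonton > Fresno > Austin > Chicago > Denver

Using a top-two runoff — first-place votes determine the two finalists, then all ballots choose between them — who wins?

Denver

Round 1 first-place votes: Boston 37, Edmonton 10, Denver 21, Chicago 12, Fresno 0, Austin 0. Boston and Denver advance.
Runoff: Boston is ranked above Denver on 37 ballots, Denver above Boston on 43.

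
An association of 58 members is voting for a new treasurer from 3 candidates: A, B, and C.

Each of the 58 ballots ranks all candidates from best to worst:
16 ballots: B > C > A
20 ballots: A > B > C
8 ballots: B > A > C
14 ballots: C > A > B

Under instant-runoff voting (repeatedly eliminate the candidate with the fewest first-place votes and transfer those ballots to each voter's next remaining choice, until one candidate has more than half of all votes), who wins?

A

Round 1: A 20, B 24, C 14. C eliminated.
Round 2: A 34, B 24. A has a majority (≥30).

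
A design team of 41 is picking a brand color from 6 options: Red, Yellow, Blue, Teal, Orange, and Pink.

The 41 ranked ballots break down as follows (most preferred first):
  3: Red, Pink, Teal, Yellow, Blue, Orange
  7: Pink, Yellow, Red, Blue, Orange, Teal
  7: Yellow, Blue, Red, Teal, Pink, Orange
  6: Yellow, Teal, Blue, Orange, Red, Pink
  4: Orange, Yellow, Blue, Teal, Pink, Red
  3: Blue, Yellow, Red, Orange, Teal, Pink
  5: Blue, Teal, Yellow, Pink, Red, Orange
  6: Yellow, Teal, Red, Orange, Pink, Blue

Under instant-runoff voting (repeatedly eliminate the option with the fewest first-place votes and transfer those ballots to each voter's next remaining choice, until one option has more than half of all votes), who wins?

Round 1: Red 3, Yellow 19, Blue 8, Teal 0, Orange 4, Pink 7. Teal eliminated.
Round 2: Red 3, Yellow 19, Blue 8, Orange 4, Pink 7. Red eliminated.
Round 3: Yellow 19, Blue 8, Orange 4, Pink 10. Orange eliminated.
Round 4: Yellow 23, Blue 8, Pink 10. Yellow has a majority (≥21).

Yellow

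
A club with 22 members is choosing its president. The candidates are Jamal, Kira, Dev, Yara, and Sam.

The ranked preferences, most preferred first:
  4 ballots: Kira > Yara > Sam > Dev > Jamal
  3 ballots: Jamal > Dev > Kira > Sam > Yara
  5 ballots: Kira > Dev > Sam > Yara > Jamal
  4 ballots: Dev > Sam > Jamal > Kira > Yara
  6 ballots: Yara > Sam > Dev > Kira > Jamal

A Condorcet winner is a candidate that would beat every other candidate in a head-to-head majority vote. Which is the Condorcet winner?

Dev

Dev vs Jamal: 19–3
Dev vs Kira: 13–9
Dev vs Yara: 12–10
Dev vs Sam: 12–10
Dev beats every other candidate.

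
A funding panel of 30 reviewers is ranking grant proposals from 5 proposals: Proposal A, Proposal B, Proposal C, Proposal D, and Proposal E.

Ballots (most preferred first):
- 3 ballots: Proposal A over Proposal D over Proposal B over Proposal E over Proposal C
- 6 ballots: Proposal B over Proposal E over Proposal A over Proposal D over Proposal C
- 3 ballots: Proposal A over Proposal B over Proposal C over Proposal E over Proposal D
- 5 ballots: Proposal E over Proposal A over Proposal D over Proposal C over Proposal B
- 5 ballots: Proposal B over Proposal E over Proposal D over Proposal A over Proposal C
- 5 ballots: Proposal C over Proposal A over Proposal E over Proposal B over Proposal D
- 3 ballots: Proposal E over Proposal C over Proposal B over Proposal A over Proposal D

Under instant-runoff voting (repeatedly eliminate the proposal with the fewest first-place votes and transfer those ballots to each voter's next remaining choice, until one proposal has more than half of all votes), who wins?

Proposal A

Round 1: Proposal A 6, Proposal B 11, Proposal C 5, Proposal D 0, Proposal E 8. Proposal D eliminated.
Round 2: Proposal A 6, Proposal B 11, Proposal C 5, Proposal E 8. Proposal C eliminated.
Round 3: Proposal A 11, Proposal B 11, Proposal E 8. Proposal E eliminated.
Round 4: Proposal A 16, Proposal B 14. Proposal A has a majority (≥16).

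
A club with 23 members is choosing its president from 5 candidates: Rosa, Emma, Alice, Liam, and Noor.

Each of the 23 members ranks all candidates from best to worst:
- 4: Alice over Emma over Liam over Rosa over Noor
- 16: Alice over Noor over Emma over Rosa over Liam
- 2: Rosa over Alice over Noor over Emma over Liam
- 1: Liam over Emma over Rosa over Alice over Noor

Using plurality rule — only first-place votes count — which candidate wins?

First-place votes: Rosa 2, Emma 0, Alice 20, Liam 1, Noor 0.

Alice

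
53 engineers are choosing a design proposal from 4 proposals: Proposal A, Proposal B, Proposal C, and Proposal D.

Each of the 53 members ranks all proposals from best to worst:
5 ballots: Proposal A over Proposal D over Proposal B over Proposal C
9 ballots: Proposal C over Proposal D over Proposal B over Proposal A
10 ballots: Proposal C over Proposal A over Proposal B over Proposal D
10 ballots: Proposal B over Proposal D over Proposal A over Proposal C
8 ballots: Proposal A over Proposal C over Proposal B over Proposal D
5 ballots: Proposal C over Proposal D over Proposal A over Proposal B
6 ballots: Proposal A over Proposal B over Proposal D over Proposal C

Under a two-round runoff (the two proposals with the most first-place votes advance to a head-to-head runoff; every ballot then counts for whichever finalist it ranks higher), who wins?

Proposal A

Round 1 first-place votes: Proposal A 19, Proposal B 10, Proposal C 24, Proposal D 0. Proposal C and Proposal A advance.
Runoff: Proposal C is ranked above Proposal A on 24 ballots, Proposal A above Proposal C on 29.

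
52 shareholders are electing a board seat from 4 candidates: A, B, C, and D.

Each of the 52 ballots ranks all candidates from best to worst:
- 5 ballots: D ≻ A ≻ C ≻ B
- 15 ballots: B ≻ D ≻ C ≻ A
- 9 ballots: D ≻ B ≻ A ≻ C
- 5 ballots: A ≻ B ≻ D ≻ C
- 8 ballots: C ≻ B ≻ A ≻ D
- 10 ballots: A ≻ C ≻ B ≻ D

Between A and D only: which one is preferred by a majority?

A is ranked above D on 23 ballots; D above A on 29.

D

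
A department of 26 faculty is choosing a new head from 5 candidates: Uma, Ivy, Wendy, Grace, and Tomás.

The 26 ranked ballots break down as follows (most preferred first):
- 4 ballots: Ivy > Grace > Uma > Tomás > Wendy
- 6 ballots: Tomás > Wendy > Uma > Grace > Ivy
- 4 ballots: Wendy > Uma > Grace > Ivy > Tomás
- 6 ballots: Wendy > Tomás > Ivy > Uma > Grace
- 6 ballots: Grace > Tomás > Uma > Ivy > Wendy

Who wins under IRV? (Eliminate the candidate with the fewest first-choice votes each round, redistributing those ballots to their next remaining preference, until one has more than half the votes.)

Round 1: Uma 0, Ivy 4, Wendy 10, Grace 6, Tomás 6. Uma eliminated.
Round 2: Ivy 4, Wendy 10, Grace 6, Tomás 6. Ivy eliminated.
Round 3: Wendy 10, Grace 10, Tomás 6. Tomás eliminated.
Round 4: Wendy 16, Grace 10. Wendy has a majority (≥14).

Wendy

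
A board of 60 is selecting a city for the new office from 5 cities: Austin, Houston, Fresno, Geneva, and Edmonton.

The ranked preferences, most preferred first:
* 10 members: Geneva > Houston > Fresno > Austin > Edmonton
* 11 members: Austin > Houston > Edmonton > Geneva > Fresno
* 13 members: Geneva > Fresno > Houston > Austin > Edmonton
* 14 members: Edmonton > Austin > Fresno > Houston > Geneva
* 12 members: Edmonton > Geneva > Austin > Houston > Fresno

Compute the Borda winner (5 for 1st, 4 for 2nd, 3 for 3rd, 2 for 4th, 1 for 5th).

Geneva

Austin: 10×2 + 11×5 + 13×2 + 14×4 + 12×3 = 193
Houston: 10×4 + 11×4 + 13×3 + 14×2 + 12×2 = 175
Fresno: 10×3 + 11×1 + 13×4 + 14×3 + 12×1 = 147
Geneva: 10×5 + 11×2 + 13×5 + 14×1 + 12×4 = 199
Edmonton: 10×1 + 11×3 + 13×1 + 14×5 + 12×5 = 186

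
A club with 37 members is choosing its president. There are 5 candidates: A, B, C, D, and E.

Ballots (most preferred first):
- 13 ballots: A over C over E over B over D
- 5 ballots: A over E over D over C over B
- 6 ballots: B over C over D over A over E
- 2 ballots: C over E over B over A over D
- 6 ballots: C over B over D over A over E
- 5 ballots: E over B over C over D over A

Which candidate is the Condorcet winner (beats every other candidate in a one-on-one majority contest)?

C

C vs A: 19–18
C vs B: 26–11
C vs D: 32–5
C vs E: 27–10
C beats every other candidate.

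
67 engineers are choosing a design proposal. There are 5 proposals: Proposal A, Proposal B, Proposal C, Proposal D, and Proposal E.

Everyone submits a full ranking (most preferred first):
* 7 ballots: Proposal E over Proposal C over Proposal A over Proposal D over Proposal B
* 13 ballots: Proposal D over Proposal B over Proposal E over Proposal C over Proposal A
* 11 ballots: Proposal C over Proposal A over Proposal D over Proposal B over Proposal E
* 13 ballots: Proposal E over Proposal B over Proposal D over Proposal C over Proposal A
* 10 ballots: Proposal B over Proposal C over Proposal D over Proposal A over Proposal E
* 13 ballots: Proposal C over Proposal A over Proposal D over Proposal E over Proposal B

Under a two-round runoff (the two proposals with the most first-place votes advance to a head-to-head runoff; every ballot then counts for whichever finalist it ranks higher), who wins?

Proposal C

Round 1 first-place votes: Proposal A 0, Proposal B 10, Proposal C 24, Proposal D 13, Proposal E 20. Proposal C and Proposal E advance.
Runoff: Proposal C is ranked above Proposal E on 34 ballots, Proposal E above Proposal C on 33.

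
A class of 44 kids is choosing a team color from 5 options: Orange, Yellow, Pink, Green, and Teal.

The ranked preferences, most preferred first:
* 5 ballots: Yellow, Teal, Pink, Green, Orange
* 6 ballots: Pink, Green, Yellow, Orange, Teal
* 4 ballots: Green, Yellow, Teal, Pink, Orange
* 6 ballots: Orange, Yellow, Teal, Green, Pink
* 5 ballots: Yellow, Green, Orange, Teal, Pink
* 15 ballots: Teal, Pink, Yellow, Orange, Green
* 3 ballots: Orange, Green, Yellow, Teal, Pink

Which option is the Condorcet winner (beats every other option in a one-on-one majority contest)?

Yellow vs Orange: 35–9
Yellow vs Pink: 23–21
Yellow vs Green: 31–13
Yellow vs Teal: 29–15
Yellow beats every other option.

Yellow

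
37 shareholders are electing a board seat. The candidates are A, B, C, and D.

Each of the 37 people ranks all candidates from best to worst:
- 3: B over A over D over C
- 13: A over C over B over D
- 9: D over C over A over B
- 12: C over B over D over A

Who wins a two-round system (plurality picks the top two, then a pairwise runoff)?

Round 1 first-place votes: A 13, B 3, C 12, D 9. A and C advance.
Runoff: A is ranked above C on 16 ballots, C above A on 21.

C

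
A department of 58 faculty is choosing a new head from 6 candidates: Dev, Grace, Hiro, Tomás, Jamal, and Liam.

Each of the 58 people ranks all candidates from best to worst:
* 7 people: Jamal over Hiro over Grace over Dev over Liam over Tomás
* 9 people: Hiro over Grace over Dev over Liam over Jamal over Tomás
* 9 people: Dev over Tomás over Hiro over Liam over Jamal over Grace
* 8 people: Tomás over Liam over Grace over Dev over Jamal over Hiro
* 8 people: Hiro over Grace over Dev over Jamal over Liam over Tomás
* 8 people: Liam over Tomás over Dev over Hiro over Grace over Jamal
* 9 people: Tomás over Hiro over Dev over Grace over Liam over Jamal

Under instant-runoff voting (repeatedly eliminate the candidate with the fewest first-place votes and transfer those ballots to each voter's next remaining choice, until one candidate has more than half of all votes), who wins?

Round 1: Dev 9, Grace 0, Hiro 17, Tomás 17, Jamal 7, Liam 8. Grace eliminated.
Round 2: Dev 9, Hiro 17, Tomás 17, Jamal 7, Liam 8. Jamal eliminated.
Round 3: Dev 9, Hiro 24, Tomás 17, Liam 8. Liam eliminated.
Round 4: Dev 9, Hiro 24, Tomás 25. Dev eliminated.
Round 5: Hiro 24, Tomás 34. Tomás has a majority (≥30).

Tomás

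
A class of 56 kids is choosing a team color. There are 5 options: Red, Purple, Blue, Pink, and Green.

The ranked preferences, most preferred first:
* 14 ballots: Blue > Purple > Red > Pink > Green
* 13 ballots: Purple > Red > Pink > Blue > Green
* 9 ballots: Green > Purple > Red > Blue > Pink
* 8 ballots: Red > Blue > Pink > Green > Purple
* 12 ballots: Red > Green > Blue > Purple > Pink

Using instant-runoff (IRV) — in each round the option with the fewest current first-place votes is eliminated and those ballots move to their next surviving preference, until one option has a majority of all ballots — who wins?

Purple

Round 1: Red 20, Purple 13, Blue 14, Pink 0, Green 9. Pink eliminated.
Round 2: Red 20, Purple 13, Blue 14, Green 9. Green eliminated.
Round 3: Red 20, Purple 22, Blue 14. Blue eliminated.
Round 4: Red 20, Purple 36. Purple has a majority (≥29).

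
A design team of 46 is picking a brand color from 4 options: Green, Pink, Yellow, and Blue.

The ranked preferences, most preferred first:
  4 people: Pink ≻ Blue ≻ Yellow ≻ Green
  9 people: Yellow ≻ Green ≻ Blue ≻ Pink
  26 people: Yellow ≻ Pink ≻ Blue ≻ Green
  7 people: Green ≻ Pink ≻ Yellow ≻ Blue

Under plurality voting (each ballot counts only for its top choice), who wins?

First-place votes: Green 7, Pink 4, Yellow 35, Blue 0.

Yellow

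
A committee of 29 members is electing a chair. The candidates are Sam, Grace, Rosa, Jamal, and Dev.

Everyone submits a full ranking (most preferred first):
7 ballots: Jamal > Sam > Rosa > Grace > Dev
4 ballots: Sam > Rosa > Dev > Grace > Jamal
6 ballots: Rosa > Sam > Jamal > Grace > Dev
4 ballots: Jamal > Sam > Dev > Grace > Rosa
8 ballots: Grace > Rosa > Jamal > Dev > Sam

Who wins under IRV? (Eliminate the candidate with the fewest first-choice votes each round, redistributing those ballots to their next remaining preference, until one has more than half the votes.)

Rosa

Round 1: Sam 4, Grace 8, Rosa 6, Jamal 11, Dev 0. Dev eliminated.
Round 2: Sam 4, Grace 8, Rosa 6, Jamal 11. Sam eliminated.
Round 3: Grace 8, Rosa 10, Jamal 11. Grace eliminated.
Round 4: Rosa 18, Jamal 11. Rosa has a majority (≥15).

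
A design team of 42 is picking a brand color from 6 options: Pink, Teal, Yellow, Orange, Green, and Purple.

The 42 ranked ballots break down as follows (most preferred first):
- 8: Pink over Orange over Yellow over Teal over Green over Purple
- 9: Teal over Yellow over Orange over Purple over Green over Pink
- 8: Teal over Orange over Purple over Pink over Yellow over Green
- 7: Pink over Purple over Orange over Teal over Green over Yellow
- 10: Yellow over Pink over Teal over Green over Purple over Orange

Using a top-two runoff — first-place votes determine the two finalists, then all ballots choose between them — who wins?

Pink

Round 1 first-place votes: Pink 15, Teal 17, Yellow 10, Orange 0, Green 0, Purple 0. Teal and Pink advance.
Runoff: Teal is ranked above Pink on 17 ballots, Pink above Teal on 25.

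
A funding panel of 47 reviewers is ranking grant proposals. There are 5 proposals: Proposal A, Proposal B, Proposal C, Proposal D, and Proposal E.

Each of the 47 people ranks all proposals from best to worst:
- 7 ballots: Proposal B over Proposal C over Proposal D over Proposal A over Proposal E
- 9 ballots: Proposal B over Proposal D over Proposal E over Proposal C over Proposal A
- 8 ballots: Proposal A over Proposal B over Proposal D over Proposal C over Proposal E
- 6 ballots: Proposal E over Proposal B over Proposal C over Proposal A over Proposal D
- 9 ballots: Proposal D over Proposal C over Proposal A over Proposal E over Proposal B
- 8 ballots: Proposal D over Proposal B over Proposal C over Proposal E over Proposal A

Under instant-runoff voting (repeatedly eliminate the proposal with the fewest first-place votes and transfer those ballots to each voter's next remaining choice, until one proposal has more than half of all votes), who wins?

Proposal B

Round 1: Proposal A 8, Proposal B 16, Proposal C 0, Proposal D 17, Proposal E 6. Proposal C eliminated.
Round 2: Proposal A 8, Proposal B 16, Proposal D 17, Proposal E 6. Proposal E eliminated.
Round 3: Proposal A 8, Proposal B 22, Proposal D 17. Proposal A eliminated.
Round 4: Proposal B 30, Proposal D 17. Proposal B has a majority (≥24).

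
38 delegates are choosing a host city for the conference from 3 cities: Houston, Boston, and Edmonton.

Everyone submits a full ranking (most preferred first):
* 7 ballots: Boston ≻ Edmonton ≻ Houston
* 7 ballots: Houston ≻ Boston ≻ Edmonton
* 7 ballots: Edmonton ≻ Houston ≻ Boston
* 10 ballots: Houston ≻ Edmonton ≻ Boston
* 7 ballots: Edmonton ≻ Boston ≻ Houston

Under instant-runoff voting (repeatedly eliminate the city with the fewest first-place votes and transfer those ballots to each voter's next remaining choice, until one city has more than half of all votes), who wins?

Edmonton

Round 1: Houston 17, Boston 7, Edmonton 14. Boston eliminated.
Round 2: Houston 17, Edmonton 21. Edmonton has a majority (≥20).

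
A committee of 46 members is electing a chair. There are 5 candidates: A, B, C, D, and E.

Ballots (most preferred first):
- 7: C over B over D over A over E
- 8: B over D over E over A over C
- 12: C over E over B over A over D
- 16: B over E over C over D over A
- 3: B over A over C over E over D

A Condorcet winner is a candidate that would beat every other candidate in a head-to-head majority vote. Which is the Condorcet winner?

B vs A: 46–0
B vs C: 27–19
B vs D: 46–0
B vs E: 34–12
B beats every other candidate.

B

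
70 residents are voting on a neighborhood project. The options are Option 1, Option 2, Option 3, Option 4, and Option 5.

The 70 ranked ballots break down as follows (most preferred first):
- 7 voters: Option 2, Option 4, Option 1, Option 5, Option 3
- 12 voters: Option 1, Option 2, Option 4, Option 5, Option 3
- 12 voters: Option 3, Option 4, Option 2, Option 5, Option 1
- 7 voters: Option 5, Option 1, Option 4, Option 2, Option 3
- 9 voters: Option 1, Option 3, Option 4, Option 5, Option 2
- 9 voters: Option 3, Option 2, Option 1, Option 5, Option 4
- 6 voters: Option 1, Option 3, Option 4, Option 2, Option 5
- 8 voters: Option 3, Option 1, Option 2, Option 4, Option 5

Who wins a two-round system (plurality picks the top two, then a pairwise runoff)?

Round 1 first-place votes: Option 1 27, Option 2 7, Option 3 29, Option 4 0, Option 5 7. Option 3 and Option 1 advance.
Runoff: Option 3 is ranked above Option 1 on 29 ballots, Option 1 above Option 3 on 41.

Option 1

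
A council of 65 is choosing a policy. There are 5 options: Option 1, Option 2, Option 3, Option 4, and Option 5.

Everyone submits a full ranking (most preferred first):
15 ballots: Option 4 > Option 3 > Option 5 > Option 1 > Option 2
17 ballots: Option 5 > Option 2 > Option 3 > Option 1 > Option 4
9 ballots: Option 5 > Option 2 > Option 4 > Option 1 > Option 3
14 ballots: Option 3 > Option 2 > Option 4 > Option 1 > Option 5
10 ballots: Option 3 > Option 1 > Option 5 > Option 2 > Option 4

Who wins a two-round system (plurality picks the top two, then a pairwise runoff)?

Option 3

Round 1 first-place votes: Option 1 0, Option 2 0, Option 3 24, Option 4 15, Option 5 26. Option 5 and Option 3 advance.
Runoff: Option 5 is ranked above Option 3 on 26 ballots, Option 3 above Option 5 on 39.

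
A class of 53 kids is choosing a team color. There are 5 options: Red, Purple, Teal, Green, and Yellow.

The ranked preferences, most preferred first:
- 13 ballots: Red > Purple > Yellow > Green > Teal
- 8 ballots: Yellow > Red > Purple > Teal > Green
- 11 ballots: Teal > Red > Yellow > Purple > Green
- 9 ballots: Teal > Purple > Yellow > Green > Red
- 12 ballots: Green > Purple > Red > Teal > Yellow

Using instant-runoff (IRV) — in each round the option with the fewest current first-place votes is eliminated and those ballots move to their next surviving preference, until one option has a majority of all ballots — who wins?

Red

Round 1: Red 13, Purple 0, Teal 20, Green 12, Yellow 8. Purple eliminated.
Round 2: Red 13, Teal 20, Green 12, Yellow 8. Yellow eliminated.
Round 3: Red 21, Teal 20, Green 12. Green eliminated.
Round 4: Red 33, Teal 20. Red has a majority (≥27).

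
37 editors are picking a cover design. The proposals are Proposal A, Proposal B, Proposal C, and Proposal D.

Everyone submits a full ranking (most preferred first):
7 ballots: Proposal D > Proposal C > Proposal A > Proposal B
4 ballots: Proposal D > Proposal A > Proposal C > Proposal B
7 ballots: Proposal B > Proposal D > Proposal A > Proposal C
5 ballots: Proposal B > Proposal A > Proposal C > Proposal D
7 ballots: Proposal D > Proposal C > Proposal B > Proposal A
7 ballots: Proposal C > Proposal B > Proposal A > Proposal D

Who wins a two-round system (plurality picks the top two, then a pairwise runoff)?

Round 1 first-place votes: Proposal A 0, Proposal B 12, Proposal C 7, Proposal D 18. Proposal D and Proposal B advance.
Runoff: Proposal D is ranked above Proposal B on 18 ballots, Proposal B above Proposal D on 19.

Proposal B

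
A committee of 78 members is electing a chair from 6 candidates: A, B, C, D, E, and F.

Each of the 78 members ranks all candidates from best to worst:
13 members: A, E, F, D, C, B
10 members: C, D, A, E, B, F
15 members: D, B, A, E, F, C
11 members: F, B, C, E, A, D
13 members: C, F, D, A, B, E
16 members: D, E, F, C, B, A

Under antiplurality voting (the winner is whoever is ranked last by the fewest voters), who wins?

Last-place votes: A 16, B 13, C 15, D 11, E 13, F 10.

F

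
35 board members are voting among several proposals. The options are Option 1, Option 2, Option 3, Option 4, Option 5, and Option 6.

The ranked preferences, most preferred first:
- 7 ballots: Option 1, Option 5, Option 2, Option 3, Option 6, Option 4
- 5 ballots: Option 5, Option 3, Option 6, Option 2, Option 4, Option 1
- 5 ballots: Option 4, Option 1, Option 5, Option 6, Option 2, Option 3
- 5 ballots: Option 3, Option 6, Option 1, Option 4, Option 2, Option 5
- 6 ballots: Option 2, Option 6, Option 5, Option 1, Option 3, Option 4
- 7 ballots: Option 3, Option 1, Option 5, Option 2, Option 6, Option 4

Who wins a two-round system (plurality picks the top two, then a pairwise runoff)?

Option 1

Round 1 first-place votes: Option 1 7, Option 2 6, Option 3 12, Option 4 5, Option 5 5, Option 6 0. Option 3 and Option 1 advance.
Runoff: Option 3 is ranked above Option 1 on 17 ballots, Option 1 above Option 3 on 18.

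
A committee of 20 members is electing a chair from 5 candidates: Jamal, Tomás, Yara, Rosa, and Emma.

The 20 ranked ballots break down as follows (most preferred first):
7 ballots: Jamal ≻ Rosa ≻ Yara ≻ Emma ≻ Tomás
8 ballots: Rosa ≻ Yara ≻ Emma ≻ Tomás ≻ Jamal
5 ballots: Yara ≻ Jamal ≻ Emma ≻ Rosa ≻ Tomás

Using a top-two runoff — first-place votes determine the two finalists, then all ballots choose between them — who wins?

Round 1 first-place votes: Jamal 7, Tomás 0, Yara 5, Rosa 8, Emma 0. Rosa and Jamal advance.
Runoff: Rosa is ranked above Jamal on 8 ballots, Jamal above Rosa on 12.

Jamal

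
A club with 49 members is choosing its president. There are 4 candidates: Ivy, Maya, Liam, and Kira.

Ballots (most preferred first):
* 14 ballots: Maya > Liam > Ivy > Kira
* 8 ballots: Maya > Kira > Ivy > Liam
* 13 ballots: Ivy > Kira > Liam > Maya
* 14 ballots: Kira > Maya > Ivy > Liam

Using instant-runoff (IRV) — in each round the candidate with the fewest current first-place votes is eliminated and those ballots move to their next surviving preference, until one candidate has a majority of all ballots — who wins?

Kira

Round 1: Ivy 13, Maya 22, Liam 0, Kira 14. Liam eliminated.
Round 2: Ivy 13, Maya 22, Kira 14. Ivy eliminated.
Round 3: Maya 22, Kira 27. Kira has a majority (≥25).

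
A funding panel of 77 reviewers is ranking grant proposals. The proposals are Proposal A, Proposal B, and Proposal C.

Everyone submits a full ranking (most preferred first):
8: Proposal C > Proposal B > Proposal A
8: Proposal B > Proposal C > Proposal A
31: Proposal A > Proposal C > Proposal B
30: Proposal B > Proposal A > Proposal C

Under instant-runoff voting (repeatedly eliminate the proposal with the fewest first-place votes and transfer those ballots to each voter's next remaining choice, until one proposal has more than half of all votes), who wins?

Round 1: Proposal A 31, Proposal B 38, Proposal C 8. Proposal C eliminated.
Round 2: Proposal A 31, Proposal B 46. Proposal B has a majority (≥39).

Proposal B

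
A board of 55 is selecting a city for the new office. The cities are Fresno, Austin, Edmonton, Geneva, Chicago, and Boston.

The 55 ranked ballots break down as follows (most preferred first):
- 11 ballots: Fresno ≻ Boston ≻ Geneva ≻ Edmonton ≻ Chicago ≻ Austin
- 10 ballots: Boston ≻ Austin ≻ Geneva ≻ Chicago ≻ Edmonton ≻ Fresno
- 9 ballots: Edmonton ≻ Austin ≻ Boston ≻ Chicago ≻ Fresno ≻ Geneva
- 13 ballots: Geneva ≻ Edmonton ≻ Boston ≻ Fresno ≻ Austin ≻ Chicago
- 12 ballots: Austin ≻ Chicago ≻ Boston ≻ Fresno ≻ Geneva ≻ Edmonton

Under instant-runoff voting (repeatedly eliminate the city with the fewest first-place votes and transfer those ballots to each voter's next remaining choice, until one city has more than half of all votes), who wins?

Austin

Round 1: Fresno 11, Austin 12, Edmonton 9, Geneva 13, Chicago 0, Boston 10. Chicago eliminated.
Round 2: Fresno 11, Austin 12, Edmonton 9, Geneva 13, Boston 10. Edmonton eliminated.
Round 3: Fresno 11, Austin 21, Geneva 13, Boston 10. Boston eliminated.
Round 4: Fresno 11, Austin 31, Geneva 13. Austin has a majority (≥28).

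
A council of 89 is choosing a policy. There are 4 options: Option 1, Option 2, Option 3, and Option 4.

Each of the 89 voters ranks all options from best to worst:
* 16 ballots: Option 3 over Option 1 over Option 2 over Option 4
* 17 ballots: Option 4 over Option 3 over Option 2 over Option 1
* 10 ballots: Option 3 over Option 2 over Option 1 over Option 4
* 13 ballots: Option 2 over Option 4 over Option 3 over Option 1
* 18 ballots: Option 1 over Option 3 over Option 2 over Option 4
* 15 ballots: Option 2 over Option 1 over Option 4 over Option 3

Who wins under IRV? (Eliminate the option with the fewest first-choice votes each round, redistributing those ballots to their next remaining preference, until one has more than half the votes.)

Round 1: Option 1 18, Option 2 28, Option 3 26, Option 4 17. Option 4 eliminated.
Round 2: Option 1 18, Option 2 28, Option 3 43. Option 1 eliminated.
Round 3: Option 2 28, Option 3 61. Option 3 has a majority (≥45).

Option 3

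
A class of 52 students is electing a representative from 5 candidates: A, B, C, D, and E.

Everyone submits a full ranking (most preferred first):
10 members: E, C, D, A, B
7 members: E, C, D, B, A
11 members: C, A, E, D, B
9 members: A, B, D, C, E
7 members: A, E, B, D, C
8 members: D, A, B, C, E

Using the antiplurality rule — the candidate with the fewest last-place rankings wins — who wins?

Last-place votes: A 7, B 21, C 7, D 0, E 17.

D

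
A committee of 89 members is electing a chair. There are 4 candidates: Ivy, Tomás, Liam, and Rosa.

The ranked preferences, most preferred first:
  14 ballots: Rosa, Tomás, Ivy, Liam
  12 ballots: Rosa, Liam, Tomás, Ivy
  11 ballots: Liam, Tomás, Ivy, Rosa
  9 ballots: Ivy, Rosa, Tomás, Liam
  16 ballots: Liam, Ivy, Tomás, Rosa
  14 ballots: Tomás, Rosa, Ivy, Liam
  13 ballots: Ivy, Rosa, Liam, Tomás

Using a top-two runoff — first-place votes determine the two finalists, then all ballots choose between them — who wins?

Round 1 first-place votes: Ivy 22, Tomás 14, Liam 27, Rosa 26. Liam and Rosa advance.
Runoff: Liam is ranked above Rosa on 27 ballots, Rosa above Liam on 62.

Rosa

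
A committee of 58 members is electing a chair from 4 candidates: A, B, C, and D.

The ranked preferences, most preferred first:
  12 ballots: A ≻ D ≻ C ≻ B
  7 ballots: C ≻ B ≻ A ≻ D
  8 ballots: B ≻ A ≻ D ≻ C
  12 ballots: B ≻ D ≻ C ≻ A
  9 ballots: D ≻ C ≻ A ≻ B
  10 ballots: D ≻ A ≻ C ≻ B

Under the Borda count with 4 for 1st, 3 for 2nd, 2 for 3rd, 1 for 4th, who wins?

D

A: 12×4 + 7×2 + 8×3 + 12×1 + 9×2 + 10×3 = 146
B: 12×1 + 7×3 + 8×4 + 12×4 + 9×1 + 10×1 = 132
C: 12×2 + 7×4 + 8×1 + 12×2 + 9×3 + 10×2 = 131
D: 12×3 + 7×1 + 8×2 + 12×3 + 9×4 + 10×4 = 171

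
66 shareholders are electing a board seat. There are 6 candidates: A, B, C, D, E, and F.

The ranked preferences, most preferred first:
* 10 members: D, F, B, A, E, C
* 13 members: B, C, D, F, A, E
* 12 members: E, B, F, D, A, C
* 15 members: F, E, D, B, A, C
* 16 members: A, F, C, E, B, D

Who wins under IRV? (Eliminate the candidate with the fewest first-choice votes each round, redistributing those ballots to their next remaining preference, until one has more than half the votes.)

Round 1: A 16, B 13, C 0, D 10, E 12, F 15. C eliminated.
Round 2: A 16, B 13, D 10, E 12, F 15. D eliminated.
Round 3: A 16, B 13, E 12, F 25. E eliminated.
Round 4: A 16, B 25, F 25. A eliminated.
Round 5: B 25, F 41. F has a majority (≥34).

F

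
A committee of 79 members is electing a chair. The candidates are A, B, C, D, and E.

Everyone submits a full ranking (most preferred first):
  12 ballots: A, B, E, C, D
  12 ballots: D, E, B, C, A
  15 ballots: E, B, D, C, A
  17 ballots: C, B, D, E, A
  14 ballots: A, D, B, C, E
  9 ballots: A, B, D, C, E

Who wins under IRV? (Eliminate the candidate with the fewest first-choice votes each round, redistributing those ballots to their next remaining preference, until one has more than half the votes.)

E

Round 1: A 35, B 0, C 17, D 12, E 15. B eliminated.
Round 2: A 35, C 17, D 12, E 15. D eliminated.
Round 3: A 35, C 17, E 27. C eliminated.
Round 4: A 35, E 44. E has a majority (≥40).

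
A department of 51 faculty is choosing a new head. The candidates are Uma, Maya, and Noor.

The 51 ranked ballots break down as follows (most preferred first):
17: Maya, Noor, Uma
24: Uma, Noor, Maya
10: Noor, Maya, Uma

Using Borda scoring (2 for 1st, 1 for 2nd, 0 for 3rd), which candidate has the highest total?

Noor

Uma: 17×0 + 24×2 + 10×0 = 48
Maya: 17×2 + 24×0 + 10×1 = 44
Noor: 17×1 + 24×1 + 10×2 = 61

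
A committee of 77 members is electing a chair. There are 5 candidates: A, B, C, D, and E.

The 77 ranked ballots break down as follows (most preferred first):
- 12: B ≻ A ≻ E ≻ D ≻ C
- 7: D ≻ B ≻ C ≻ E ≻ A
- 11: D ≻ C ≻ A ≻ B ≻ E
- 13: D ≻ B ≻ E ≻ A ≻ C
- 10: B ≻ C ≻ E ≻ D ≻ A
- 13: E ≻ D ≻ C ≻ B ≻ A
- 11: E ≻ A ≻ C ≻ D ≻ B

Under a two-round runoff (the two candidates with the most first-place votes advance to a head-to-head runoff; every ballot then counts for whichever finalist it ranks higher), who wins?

Round 1 first-place votes: A 0, B 22, C 0, D 31, E 24. D and E advance.
Runoff: D is ranked above E on 31 ballots, E above D on 46.

E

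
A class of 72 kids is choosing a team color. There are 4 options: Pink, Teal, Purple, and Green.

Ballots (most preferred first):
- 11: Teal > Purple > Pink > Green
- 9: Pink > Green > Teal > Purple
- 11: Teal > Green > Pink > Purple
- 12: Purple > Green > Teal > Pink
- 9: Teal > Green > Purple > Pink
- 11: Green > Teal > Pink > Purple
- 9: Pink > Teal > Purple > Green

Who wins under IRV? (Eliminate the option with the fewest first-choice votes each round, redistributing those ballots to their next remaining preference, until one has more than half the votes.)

Teal

Round 1: Pink 18, Teal 31, Purple 12, Green 11. Green eliminated.
Round 2: Pink 18, Teal 42, Purple 12. Teal has a majority (≥37).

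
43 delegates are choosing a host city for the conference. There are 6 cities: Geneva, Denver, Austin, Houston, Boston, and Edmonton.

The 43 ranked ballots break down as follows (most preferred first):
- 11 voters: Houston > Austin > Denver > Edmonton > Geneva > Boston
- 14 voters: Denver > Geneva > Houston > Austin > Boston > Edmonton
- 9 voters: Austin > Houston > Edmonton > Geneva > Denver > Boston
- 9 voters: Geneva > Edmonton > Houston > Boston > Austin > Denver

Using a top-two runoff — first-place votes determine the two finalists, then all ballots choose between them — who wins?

Round 1 first-place votes: Geneva 9, Denver 14, Austin 9, Houston 11, Boston 0, Edmonton 0. Denver and Houston advance.
Runoff: Denver is ranked above Houston on 14 ballots, Houston above Denver on 29.

Houston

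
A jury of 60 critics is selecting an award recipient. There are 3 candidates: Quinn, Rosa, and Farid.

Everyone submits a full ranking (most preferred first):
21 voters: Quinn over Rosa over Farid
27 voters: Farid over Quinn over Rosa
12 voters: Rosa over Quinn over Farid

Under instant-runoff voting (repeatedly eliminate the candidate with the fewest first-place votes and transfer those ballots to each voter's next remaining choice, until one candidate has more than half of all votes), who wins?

Quinn

Round 1: Quinn 21, Rosa 12, Farid 27. Rosa eliminated.
Round 2: Quinn 33, Farid 27. Quinn has a majority (≥31).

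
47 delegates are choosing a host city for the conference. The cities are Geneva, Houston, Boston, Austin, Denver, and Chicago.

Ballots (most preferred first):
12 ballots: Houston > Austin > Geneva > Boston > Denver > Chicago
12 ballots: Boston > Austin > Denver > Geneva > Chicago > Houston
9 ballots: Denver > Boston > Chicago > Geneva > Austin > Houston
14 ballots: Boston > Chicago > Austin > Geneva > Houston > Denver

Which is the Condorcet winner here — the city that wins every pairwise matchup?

Boston

Boston vs Geneva: 35–12
Boston vs Houston: 35–12
Boston vs Austin: 35–12
Boston vs Denver: 38–9
Boston vs Chicago: 47–0
Boston beats every other city.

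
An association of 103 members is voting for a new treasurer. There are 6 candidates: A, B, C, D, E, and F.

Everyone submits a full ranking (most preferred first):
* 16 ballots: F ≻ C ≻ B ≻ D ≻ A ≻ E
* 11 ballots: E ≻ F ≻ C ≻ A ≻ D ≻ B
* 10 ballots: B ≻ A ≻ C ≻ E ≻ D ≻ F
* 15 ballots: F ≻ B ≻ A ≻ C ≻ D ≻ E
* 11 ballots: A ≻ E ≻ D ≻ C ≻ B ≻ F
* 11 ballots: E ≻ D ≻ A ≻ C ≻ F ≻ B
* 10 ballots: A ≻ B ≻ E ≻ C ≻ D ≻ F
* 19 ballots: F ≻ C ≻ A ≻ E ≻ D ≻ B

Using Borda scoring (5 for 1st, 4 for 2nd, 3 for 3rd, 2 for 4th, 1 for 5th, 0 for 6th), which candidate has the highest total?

A

A: 16×1 + 11×2 + 10×4 + 15×3 + 11×5 + 11×3 + 10×5 + 19×3 = 318
B: 16×3 + 11×0 + 10×5 + 15×4 + 11×1 + 11×0 + 10×4 + 19×0 = 209
C: 16×4 + 11×3 + 10×3 + 15×2 + 11×2 + 11×2 + 10×2 + 19×4 = 297
D: 16×2 + 11×1 + 10×1 + 15×1 + 11×3 + 11×4 + 10×1 + 19×1 = 174
E: 16×0 + 11×5 + 10×2 + 15×0 + 11×4 + 11×5 + 10×3 + 19×2 = 242
F: 16×5 + 11×4 + 10×0 + 15×5 + 11×0 + 11×1 + 10×0 + 19×5 = 305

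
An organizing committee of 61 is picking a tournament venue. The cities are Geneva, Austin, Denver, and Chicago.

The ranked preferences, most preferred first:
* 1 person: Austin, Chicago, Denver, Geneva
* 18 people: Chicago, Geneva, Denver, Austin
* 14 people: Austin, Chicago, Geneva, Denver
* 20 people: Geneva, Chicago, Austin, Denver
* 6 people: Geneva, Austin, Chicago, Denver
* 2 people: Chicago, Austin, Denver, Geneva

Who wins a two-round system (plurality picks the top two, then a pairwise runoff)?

Chicago

Round 1 first-place votes: Geneva 26, Austin 15, Denver 0, Chicago 20. Geneva and Chicago advance.
Runoff: Geneva is ranked above Chicago on 26 ballots, Chicago above Geneva on 35.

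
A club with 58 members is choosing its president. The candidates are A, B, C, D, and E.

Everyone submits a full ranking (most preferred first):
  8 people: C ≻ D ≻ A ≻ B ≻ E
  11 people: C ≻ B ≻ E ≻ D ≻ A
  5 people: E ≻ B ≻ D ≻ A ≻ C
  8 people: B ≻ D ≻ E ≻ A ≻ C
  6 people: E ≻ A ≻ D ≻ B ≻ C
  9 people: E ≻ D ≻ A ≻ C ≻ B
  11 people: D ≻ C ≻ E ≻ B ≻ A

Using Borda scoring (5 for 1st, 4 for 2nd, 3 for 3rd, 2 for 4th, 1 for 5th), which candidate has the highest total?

D

A: 8×3 + 11×1 + 5×2 + 8×2 + 6×4 + 9×3 + 11×1 = 123
B: 8×2 + 11×4 + 5×4 + 8×5 + 6×2 + 9×1 + 11×2 = 163
C: 8×5 + 11×5 + 5×1 + 8×1 + 6×1 + 9×2 + 11×4 = 176
D: 8×4 + 11×2 + 5×3 + 8×4 + 6×3 + 9×4 + 11×5 = 210
E: 8×1 + 11×3 + 5×5 + 8×3 + 6×5 + 9×5 + 11×3 = 198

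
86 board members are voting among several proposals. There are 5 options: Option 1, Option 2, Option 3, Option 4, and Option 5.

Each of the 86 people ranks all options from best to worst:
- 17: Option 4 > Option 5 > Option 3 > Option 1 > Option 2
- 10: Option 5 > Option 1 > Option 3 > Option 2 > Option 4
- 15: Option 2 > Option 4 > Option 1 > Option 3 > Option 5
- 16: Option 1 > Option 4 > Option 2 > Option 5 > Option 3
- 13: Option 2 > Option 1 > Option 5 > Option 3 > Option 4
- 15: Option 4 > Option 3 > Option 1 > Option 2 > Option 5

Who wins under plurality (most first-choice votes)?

First-place votes: Option 1 16, Option 2 28, Option 3 0, Option 4 32, Option 5 10.

Option 4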